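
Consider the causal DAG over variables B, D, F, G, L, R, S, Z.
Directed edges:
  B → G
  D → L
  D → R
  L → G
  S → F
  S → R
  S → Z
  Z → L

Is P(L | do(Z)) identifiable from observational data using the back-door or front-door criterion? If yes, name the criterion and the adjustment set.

desc(Z)\{Z}={G,L}; candidates ⊆ {B,D,F,R,S}.
∅: Z⊥L given ∅ in G with Z→· removed — back-door holds.
P(L|do(Z)) = P(L|Z) — no adjustment needed.

P(L|do(Z)): backdoor, adjust for ∅.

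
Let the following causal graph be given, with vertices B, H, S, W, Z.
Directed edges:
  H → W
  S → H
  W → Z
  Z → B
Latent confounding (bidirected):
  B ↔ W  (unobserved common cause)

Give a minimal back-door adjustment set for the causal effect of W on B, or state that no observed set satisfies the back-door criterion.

desc(W)\{W}={B,Z}; candidates ⊆ {H,S}.
W↔B: latent back-door arc(s) into W.
size 0: {}; under {} W still reaches {B,H,S} ∋ B.
size 1: {H}, {S}; under {H} W still reaches {B} ∋ B.
size 2: {H,S}; under {H,S} W still reaches {B} ∋ B.
W↔B cannot be blocked by any observed set — no back-door set.

W→B: no observed back-door set.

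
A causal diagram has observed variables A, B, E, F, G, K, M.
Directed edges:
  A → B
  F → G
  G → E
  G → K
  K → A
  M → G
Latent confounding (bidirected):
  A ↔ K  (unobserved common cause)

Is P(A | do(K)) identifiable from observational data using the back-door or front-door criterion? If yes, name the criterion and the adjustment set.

P(A|do(K)): not identifiable (no BD/FD set).

desc(K)\{K}={A,B}; candidates ⊆ {E,F,G,M}.
K↔A: latent back-door arc(s) into K.
size 0: {}; under {} K still reaches {A,B,E,F,G,M} ∋ A.
size 1: {E}, {F}, {G} …(+1); under {E} K still reaches {A,B,F,G,M} ∋ A.
size 2: {E,F}, {E,G}, {E,M} …(+3); under {E,F} K still reaches {A,B,G,M} ∋ A.
K↔A cannot be blocked by any observed set — no back-door set.
No mediator lies on a directed K→…→A path.
Neither criterion identifies P(A|do(K)) in this graph.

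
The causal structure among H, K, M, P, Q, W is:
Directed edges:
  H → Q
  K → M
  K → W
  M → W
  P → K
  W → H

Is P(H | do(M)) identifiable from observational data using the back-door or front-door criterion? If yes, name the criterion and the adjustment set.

desc(M)\{M}={H,Q,W}; candidates ⊆ {K,P}.
size 0: {}; under {} M still reaches {H,K,P,Q,W} ∋ H.
{K}: M⊥H given {K} in G with M→· removed — back-door holds.
P(H|do(M)) = Σ_{K} P(H|M,K)·P(K).

P(H|do(M)): backdoor, adjust for {K}.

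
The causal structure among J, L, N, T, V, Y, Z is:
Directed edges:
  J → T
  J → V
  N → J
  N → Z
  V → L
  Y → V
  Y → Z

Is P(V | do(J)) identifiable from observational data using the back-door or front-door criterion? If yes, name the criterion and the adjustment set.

P(V|do(J)): backdoor, adjust for ∅.

desc(J)\{J}={L,T,V}; candidates ⊆ {N,Y,Z}.
∅: J⊥V given ∅ in G with J→· removed — back-door holds.
P(V|do(J)) = P(V|J) — no adjustment needed.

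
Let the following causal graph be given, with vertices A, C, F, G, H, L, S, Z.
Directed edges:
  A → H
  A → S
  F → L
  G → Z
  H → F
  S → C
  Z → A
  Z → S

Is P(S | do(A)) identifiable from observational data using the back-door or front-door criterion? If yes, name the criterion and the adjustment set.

desc(A)\{A}={C,F,H,L,S}; candidates ⊆ {G,Z}.
size 0: {}; under {} A still reaches {C,G,S,Z} ∋ S.
{Z}: A⊥S given {Z} in G with A→· removed — back-door holds.
P(S|do(A)) = Σ_{Z} P(S|A,Z)·P(Z).

P(S|do(A)): backdoor, adjust for {Z}.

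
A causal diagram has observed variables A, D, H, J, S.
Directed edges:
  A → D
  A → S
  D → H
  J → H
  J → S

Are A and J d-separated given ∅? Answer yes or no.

Yes — A ⊥ J | ∅.

Bayes-Ball from A | ∅ reaches {D,H,S}.
J ∉ reach(A|∅) ⇒ A ⊥ J | ∅.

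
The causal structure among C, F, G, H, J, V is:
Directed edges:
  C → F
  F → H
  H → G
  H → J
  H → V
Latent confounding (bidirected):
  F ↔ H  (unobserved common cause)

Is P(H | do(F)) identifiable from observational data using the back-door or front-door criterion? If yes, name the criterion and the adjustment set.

desc(F)\{F}={G,H,J,V}; candidates ⊆ {C}.
F↔H: latent back-door arc(s) into F.
size 0: {}; under {} F still reaches {C,G,H,J,V} ∋ H.
size 1: {C}; under {C} F still reaches {G,H,J,V} ∋ H.
F↔H cannot be blocked by any observed set — no back-door set.
No mediator lies on a directed F→…→H path.
Neither criterion identifies P(H|do(F)) in this graph.

P(H|do(F)): not identifiable (no BD/FD set).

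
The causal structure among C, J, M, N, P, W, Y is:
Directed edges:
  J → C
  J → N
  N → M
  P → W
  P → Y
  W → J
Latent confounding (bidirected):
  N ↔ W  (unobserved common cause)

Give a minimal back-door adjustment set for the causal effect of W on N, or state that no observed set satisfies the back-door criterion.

W→N: no observed back-door set.

desc(W)\{W}={C,J,M,N}; candidates ⊆ {P,Y}.
W↔N: latent back-door arc(s) into W.
size 0: {}; under {} W still reaches {M,N,P,Y} ∋ N.
size 1: {P}, {Y}; under {P} W still reaches {M,N} ∋ N.
size 2: {P,Y}; under {P,Y} W still reaches {M,N} ∋ N.
W↔N cannot be blocked by any observed set — no back-door set.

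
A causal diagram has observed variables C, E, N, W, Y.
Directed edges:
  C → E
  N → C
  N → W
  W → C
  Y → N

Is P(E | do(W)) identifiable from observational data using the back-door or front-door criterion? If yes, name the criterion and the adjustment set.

P(E|do(W)): backdoor, adjust for {N}.

desc(W)\{W}={C,E}; candidates ⊆ {N,Y}.
size 0: {}; under {} W still reaches {C,E,N,Y} ∋ E.
{N}: W⊥E given {N} in G with W→· removed — back-door holds.
P(E|do(W)) = Σ_{N} P(E|W,N)·P(N).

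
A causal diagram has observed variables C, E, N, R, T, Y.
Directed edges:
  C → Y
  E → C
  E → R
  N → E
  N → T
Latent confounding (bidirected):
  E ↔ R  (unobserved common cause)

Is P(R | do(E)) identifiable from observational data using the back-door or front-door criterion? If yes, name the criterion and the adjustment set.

desc(E)\{E}={C,R,Y}; candidates ⊆ {N,T}.
E↔R: latent back-door arc(s) into E.
size 0: {}; under {} E still reaches {N,R,T} ∋ R.
size 1: {N}, {T}; under {N} E still reaches {R} ∋ R.
size 2: {N,T}; under {N,T} E still reaches {R} ∋ R.
E↔R cannot be blocked by any observed set — no back-door set.
No mediator lies on a directed E→…→R path.
Neither criterion identifies P(R|do(E)) in this graph.

P(R|do(E)): not identifiable (no BD/FD set).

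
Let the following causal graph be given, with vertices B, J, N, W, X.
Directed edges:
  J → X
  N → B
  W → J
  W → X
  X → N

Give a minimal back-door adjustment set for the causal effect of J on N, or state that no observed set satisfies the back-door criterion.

desc(J)\{J}={B,N,X}; candidates ⊆ {W}.
size 0: {}; under {} J still reaches {B,N,W,X} ∋ N.
{W}: J⊥N given {W} in G with J→· removed — back-door holds.

J→N: minimal back-door set {W}.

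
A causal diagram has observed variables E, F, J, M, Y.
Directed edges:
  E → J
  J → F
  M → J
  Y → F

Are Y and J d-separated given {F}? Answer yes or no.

No — Y and J are d-connected given {F}.

Bayes-Ball from Y | {F} reaches {E,J,M}.
J ∈ reach(Y|{F}) ⇒ Y ⊥̸ J | {F}.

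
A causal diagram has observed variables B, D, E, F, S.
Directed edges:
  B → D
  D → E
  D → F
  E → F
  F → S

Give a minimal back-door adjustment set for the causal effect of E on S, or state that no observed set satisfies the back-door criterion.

desc(E)\{E}={F,S}; candidates ⊆ {B,D}.
size 0: {}; under {} E still reaches {B,D,F,S} ∋ S.
{D}: E⊥S given {D} in G with E→· removed — back-door holds.

E→S: minimal back-door set {D}.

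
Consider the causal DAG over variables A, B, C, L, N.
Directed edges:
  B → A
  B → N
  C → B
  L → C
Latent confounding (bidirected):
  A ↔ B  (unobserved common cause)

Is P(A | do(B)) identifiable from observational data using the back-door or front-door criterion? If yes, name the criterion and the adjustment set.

P(A|do(B)): not identifiable (no BD/FD set).

desc(B)\{B}={A,N}; candidates ⊆ {C,L}.
B↔A: latent back-door arc(s) into B.
size 0: {}; under {} B still reaches {A,C,L} ∋ A.
size 1: {C}, {L}; under {C} B still reaches {A} ∋ A.
size 2: {C,L}; under {C,L} B still reaches {A} ∋ A.
B↔A cannot be blocked by any observed set — no back-door set.
No mediator lies on a directed B→…→A path.
Neither criterion identifies P(A|do(B)) in this graph.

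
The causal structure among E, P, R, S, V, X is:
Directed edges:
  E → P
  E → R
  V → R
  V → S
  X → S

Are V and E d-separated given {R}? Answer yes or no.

Bayes-Ball from V | {R} reaches {E,P,S}.
E ∈ reach(V|{R}) ⇒ V ⊥̸ E | {R}.

No — V and E are d-connected given {R}.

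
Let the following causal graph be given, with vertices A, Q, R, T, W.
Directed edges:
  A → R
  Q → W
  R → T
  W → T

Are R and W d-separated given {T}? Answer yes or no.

No — R and W are d-connected given {T}.

Bayes-Ball from R | {T} reaches {A,Q,W}.
W ∈ reach(R|{T}) ⇒ R ⊥̸ W | {T}.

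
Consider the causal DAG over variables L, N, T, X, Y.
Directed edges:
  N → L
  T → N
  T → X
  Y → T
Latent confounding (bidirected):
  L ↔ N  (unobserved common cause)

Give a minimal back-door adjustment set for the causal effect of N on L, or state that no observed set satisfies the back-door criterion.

desc(N)\{N}={L}; candidates ⊆ {T,X,Y}.
N↔L: latent back-door arc(s) into N.
size 0: {}; under {} N still reaches {L,T,X,Y} ∋ L.
size 1: {T}, {X}, {Y}; under {T} N still reaches {L} ∋ L.
size 2: {T,X}, {T,Y}, {X,Y}; under {T,X} N still reaches {L} ∋ L.
N↔L cannot be blocked by any observed set — no back-door set.

N→L: no observed back-door set.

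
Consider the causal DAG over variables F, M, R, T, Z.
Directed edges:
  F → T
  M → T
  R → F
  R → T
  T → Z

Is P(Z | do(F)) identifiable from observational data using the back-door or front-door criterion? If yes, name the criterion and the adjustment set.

P(Z|do(F)): backdoor, adjust for {R}.

desc(F)\{F}={T,Z}; candidates ⊆ {M,R}.
size 0: {}; under {} F still reaches {R,T,Z} ∋ Z.
{R}: F⊥Z given {R} in G with F→· removed — back-door holds.
P(Z|do(F)) = Σ_{R} P(Z|F,R)·P(R).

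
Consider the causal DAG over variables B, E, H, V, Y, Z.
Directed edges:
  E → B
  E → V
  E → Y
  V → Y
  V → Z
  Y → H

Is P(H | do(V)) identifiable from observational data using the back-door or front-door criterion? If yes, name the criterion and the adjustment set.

P(H|do(V)): backdoor, adjust for {E}.

desc(V)\{V}={H,Y,Z}; candidates ⊆ {B,E}.
size 0: {}; under {} V still reaches {B,E,H,Y} ∋ H.
{E}: V⊥H given {E} in G with V→· removed — back-door holds.
P(H|do(V)) = Σ_{E} P(H|V,E)·P(E).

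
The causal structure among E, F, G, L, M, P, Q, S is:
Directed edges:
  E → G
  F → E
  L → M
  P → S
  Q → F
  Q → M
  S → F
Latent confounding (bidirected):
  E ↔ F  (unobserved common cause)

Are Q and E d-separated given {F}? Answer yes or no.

No — Q and E are d-connected given {F}.

Bayes-Ball from Q | {F} reaches {E,G,M,P,S}.
E ∈ reach(Q|{F}) ⇒ Q ⊥̸ E | {F}.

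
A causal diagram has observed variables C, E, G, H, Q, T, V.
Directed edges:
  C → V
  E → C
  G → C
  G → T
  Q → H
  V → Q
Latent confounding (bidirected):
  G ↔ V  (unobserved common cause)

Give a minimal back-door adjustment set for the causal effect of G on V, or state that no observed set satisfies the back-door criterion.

desc(G)\{G}={C,H,Q,T,V}; candidates ⊆ {E}.
G↔V: latent back-door arc(s) into G.
size 0: {}; under {} G still reaches {H,Q,V} ∋ V.
size 1: {E}; under {E} G still reaches {H,Q,V} ∋ V.
G↔V cannot be blocked by any observed set — no back-door set.

G→V: no observed back-door set.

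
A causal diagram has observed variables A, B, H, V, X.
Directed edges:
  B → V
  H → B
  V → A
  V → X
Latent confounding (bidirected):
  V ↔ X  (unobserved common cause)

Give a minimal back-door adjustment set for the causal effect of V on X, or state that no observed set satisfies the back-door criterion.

desc(V)\{V}={A,X}; candidates ⊆ {B,H}.
V↔X: latent back-door arc(s) into V.
size 0: {}; under {} V still reaches {B,H,X} ∋ X.
size 1: {B}, {H}; under {B} V still reaches {X} ∋ X.
size 2: {B,H}; under {B,H} V still reaches {X} ∋ X.
V↔X cannot be blocked by any observed set — no back-door set.

V→X: no observed back-door set.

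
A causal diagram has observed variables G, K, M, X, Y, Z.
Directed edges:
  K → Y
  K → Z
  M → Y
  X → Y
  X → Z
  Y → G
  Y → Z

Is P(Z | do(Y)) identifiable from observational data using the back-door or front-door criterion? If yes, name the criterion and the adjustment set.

desc(Y)\{Y}={G,Z}; candidates ⊆ {K,M,X}.
size 0: {}; under {} Y still reaches {K,M,X,Z} ∋ Z.
size 1: {K}, {M}, {X}; under {K} Y still reaches {M,X,Z} ∋ Z.
{K,X}: Y⊥Z given {K,X} in G with Y→· removed — back-door holds.
P(Z|do(Y)) = Σ_{K,X} P(Z|Y,K,X)·P(K,X).

P(Z|do(Y)): backdoor, adjust for {K, X}.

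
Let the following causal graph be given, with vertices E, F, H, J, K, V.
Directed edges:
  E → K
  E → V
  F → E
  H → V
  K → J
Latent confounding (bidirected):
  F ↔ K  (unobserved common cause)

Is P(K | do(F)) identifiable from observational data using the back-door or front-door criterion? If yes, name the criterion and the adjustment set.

desc(F)\{F}={E,J,K,V}; candidates ⊆ {H}.
F↔K: latent back-door arc(s) into F.
size 0: {}; under {} F still reaches {J,K} ∋ K.
size 1: {H}; under {H} F still reaches {J,K} ∋ K.
F↔K cannot be blocked by any observed set — no back-door set.
{E}: (i) intercepts every directed F→K path; (ii) no back-door F→{E}; (iii) {F} blocks every back-door {E}→K. Front-door holds.
P(K|do(F)) = Σ_{E} P(E|F) Σ_{F'} P(K|E,F')P(F').

P(K|do(F)): frontdoor, adjust for {E}.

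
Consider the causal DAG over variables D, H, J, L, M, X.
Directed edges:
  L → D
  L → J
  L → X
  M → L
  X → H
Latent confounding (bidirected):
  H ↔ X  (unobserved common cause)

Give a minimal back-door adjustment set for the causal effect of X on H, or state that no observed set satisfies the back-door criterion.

X→H: no observed back-door set.

desc(X)\{X}={H}; candidates ⊆ {D,J,L,M}.
X↔H: latent back-door arc(s) into X.
size 0: {}; under {} X still reaches {D,H,J,L,M} ∋ H.
size 1: {D}, {J}, {L} …(+1); under {D} X still reaches {H,J,L,M} ∋ H.
size 2: {D,J}, {D,L}, {D,M} …(+3); under {D,J} X still reaches {H,L,M} ∋ H.
X↔H cannot be blocked by any observed set — no back-door set.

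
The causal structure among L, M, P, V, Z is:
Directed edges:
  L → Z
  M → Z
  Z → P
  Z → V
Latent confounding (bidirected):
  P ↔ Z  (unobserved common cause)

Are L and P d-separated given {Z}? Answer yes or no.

Bayes-Ball from L | {Z} reaches {M,P}.
P ∈ reach(L|{Z}) ⇒ L ⊥̸ P | {Z}.

No — L and P are d-connected given {Z}.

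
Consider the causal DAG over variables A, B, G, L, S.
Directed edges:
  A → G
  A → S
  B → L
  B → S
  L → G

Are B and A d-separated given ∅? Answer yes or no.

Yes — B ⊥ A | ∅.

Bayes-Ball from B | ∅ reaches {G,L,S}.
A ∉ reach(B|∅) ⇒ B ⊥ A | ∅.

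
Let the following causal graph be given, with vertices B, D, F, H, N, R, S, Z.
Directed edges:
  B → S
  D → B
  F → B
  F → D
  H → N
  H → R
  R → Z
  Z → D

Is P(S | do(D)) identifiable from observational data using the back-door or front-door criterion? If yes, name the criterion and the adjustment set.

desc(D)\{D}={B,S}; candidates ⊆ {F,H,N,R,Z}.
size 0: {}; under {} D still reaches {B,F,H,N,R,S,Z} ∋ S.
{F}: D⊥S given {F} in G with D→· removed — back-door holds.
P(S|do(D)) = Σ_{F} P(S|D,F)·P(F).

P(S|do(D)): backdoor, adjust for {F}.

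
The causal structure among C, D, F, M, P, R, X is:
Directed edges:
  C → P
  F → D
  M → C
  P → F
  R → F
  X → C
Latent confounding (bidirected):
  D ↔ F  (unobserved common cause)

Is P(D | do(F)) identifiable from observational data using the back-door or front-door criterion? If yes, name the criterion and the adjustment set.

P(D|do(F)): not identifiable (no BD/FD set).

desc(F)\{F}={D}; candidates ⊆ {C,M,P,R,X}.
F↔D: latent back-door arc(s) into F.
size 0: {}; under {} F still reaches {C,D,M,P,R,X} ∋ D.
size 1: {C}, {M}, {P} …(+2); under {C} F still reaches {D,P,R} ∋ D.
size 2: {C,M}, {C,P}, {C,R} …(+7); under {C,M} F still reaches {D,P,R} ∋ D.
F↔D cannot be blocked by any observed set — no back-door set.
No mediator lies on a directed F→…→D path.
Neither criterion identifies P(D|do(F)) in this graph.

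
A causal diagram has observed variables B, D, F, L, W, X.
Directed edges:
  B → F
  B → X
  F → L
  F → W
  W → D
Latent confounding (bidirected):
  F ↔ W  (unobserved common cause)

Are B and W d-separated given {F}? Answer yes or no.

Bayes-Ball from B | {F} reaches {D,W,X}.
W ∈ reach(B|{F}) ⇒ B ⊥̸ W | {F}.

No — B and W are d-connected given {F}.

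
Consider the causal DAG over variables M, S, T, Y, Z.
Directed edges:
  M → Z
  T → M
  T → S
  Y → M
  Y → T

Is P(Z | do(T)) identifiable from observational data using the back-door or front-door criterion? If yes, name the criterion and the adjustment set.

desc(T)\{T}={M,S,Z}; candidates ⊆ {Y}.
size 0: {}; under {} T still reaches {M,Y,Z} ∋ Z.
{Y}: T⊥Z given {Y} in G with T→· removed — back-door holds.
P(Z|do(T)) = Σ_{Y} P(Z|T,Y)·P(Y).

P(Z|do(T)): backdoor, adjust for {Y}.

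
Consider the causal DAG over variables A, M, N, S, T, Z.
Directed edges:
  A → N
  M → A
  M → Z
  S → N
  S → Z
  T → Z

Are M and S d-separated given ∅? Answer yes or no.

Bayes-Ball from M | ∅ reaches {A,N,Z}.
S ∉ reach(M|∅) ⇒ M ⊥ S | ∅.

Yes — M ⊥ S | ∅.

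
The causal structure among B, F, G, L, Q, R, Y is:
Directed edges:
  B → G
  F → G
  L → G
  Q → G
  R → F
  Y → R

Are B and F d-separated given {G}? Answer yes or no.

No — B and F are d-connected given {G}.

Bayes-Ball from B | {G} reaches {F,L,Q,R,Y}.
F ∈ reach(B|{G}) ⇒ B ⊥̸ F | {G}.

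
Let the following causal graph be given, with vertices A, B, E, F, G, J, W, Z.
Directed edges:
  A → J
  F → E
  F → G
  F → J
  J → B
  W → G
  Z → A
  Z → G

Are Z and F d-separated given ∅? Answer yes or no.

Yes — Z ⊥ F | ∅.

Bayes-Ball from Z | ∅ reaches {A,B,G,J}.
F ∉ reach(Z|∅) ⇒ Z ⊥ F | ∅.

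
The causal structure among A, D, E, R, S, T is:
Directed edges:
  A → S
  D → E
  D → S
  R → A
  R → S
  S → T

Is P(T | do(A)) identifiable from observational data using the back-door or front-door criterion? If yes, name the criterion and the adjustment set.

P(T|do(A)): backdoor, adjust for {R}.

desc(A)\{A}={S,T}; candidates ⊆ {D,E,R}.
size 0: {}; under {} A still reaches {R,S,T} ∋ T.
{R}: A⊥T given {R} in G with A→· removed — back-door holds.
P(T|do(A)) = Σ_{R} P(T|A,R)·P(R).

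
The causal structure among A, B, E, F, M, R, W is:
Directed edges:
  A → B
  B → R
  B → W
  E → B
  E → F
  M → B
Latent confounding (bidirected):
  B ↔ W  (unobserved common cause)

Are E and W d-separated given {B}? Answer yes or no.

No — E and W are d-connected given {B}.

Bayes-Ball from E | {B} reaches {A,F,M,W}.
W ∈ reach(E|{B}) ⇒ E ⊥̸ W | {B}.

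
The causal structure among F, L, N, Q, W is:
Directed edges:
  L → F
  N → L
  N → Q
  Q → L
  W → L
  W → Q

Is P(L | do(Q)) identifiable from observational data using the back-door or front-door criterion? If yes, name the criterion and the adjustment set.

desc(Q)\{Q}={F,L}; candidates ⊆ {N,W}.
size 0: {}; under {} Q still reaches {F,L,N,W} ∋ L.
size 1: {N}, {W}; under {N} Q still reaches {F,L,W} ∋ L.
{N,W}: Q⊥L given {N,W} in G with Q→· removed — back-door holds.
P(L|do(Q)) = Σ_{N,W} P(L|Q,N,W)·P(N,W).

P(L|do(Q)): backdoor, adjust for {N, W}.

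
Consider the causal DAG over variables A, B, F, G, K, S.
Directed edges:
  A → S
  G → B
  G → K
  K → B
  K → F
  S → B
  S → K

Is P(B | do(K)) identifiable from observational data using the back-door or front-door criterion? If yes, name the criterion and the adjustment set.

P(B|do(K)): backdoor, adjust for {G, S}.

desc(K)\{K}={B,F}; candidates ⊆ {A,G,S}.
size 0: {}; under {} K still reaches {A,B,G,S} ∋ B.
size 1: {A}, {G}, {S}; under {A} K still reaches {B,G,S} ∋ B.
{G,S}: K⊥B given {G,S} in G with K→· removed — back-door holds.
P(B|do(K)) = Σ_{G,S} P(B|K,G,S)·P(G,S).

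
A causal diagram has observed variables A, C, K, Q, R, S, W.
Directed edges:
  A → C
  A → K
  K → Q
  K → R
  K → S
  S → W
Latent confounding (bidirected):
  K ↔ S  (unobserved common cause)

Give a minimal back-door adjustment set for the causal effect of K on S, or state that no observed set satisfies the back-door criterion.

K→S: no observed back-door set.

desc(K)\{K}={Q,R,S,W}; candidates ⊆ {A,C}.
K↔S: latent back-door arc(s) into K.
size 0: {}; under {} K still reaches {A,C,S,W} ∋ S.
size 1: {A}, {C}; under {A} K still reaches {S,W} ∋ S.
size 2: {A,C}; under {A,C} K still reaches {S,W} ∋ S.
K↔S cannot be blocked by any observed set — no back-door set.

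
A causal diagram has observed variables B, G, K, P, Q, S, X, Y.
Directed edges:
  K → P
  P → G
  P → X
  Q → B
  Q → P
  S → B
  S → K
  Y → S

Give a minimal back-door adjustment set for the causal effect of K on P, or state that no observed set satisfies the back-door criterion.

desc(K)\{K}={G,P,X}; candidates ⊆ {B,Q,S,Y}.
∅: K⊥P given ∅ in G with K→· removed — back-door holds.

K→P: minimal back-door set ∅.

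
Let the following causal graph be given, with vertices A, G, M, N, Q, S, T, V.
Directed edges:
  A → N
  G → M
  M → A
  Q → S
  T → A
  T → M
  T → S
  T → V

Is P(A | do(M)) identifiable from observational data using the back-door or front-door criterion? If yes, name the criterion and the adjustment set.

desc(M)\{M}={A,N}; candidates ⊆ {G,Q,S,T,V}.
size 0: {}; under {} M still reaches {A,G,N,S,T,V} ∋ A.
{T}: M⊥A given {T} in G with M→· removed — back-door holds.
P(A|do(M)) = Σ_{T} P(A|M,T)·P(T).

P(A|do(M)): backdoor, adjust for {T}.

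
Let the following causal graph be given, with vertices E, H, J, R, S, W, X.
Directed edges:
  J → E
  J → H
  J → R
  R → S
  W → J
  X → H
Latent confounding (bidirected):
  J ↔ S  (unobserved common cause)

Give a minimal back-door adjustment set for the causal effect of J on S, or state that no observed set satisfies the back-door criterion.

J→S: no observed back-door set.

desc(J)\{J}={E,H,R,S}; candidates ⊆ {W,X}.
J↔S: latent back-door arc(s) into J.
size 0: {}; under {} J still reaches {S,W} ∋ S.
size 1: {W}, {X}; under {W} J still reaches {S} ∋ S.
size 2: {W,X}; under {W,X} J still reaches {S} ∋ S.
J↔S cannot be blocked by any observed set — no back-door set.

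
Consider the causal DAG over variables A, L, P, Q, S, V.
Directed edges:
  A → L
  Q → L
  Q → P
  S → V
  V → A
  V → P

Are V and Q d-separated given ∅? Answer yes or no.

Bayes-Ball from V | ∅ reaches {A,L,P,S}.
Q ∉ reach(V|∅) ⇒ V ⊥ Q | ∅.

Yes — V ⊥ Q | ∅.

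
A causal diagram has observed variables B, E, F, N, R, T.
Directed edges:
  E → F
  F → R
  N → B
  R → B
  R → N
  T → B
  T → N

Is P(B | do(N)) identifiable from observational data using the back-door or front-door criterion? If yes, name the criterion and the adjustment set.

desc(N)\{N}={B}; candidates ⊆ {E,F,R,T}.
size 0: {}; under {} N still reaches {B,E,F,R,T} ∋ B.
size 1: {E}, {F}, {R} …(+1); under {E} N still reaches {B,F,R,T} ∋ B.
{R,T}: N⊥B given {R,T} in G with N→· removed — back-door holds.
P(B|do(N)) = Σ_{R,T} P(B|N,R,T)·P(R,T).

P(B|do(N)): backdoor, adjust for {R, T}.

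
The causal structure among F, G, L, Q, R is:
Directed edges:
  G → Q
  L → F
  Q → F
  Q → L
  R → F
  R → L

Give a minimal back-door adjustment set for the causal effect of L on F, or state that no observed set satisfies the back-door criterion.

desc(L)\{L}={F}; candidates ⊆ {G,Q,R}.
size 0: {}; under {} L still reaches {F,G,Q,R} ∋ F.
size 1: {G}, {Q}, {R}; under {G} L still reaches {F,Q,R} ∋ F.
{Q,R}: L⊥F given {Q,R} in G with L→· removed — back-door holds.

L→F: minimal back-door set {Q, R}.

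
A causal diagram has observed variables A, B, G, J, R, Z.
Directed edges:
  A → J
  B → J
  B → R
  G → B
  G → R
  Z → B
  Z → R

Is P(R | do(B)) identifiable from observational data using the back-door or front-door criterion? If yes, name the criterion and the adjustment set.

desc(B)\{B}={J,R}; candidates ⊆ {A,G,Z}.
size 0: {}; under {} B still reaches {G,R,Z} ∋ R.
size 1: {A}, {G}, {Z}; under {A} B still reaches {G,R,Z} ∋ R.
{G,Z}: B⊥R given {G,Z} in G with B→· removed — back-door holds.
P(R|do(B)) = Σ_{G,Z} P(R|B,G,Z)·P(G,Z).

P(R|do(B)): backdoor, adjust for {G, Z}.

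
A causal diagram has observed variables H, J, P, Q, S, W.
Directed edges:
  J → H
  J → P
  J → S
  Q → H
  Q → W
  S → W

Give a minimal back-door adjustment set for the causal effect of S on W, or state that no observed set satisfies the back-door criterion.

S→W: minimal back-door set ∅.

desc(S)\{S}={W}; candidates ⊆ {H,J,P,Q}.
∅: S⊥W given ∅ in G with S→· removed — back-door holds.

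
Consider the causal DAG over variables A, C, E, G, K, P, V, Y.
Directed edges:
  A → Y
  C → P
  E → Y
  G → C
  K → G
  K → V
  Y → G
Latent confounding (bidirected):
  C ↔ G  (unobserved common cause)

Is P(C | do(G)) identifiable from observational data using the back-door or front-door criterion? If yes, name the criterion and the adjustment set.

desc(G)\{G}={C,P}; candidates ⊆ {A,E,K,V,Y}.
G↔C: latent back-door arc(s) into G.
size 0: {}; under {} G still reaches {A,C,E,K,P,V,Y} ∋ C.
size 1: {A}, {E}, {K} …(+2); under {A} G still reaches {C,E,K,P,V,Y} ∋ C.
size 2: {A,E}, {A,K}, {A,V} …(+7); under {A,E} G still reaches {C,K,P,V,Y} ∋ C.
G↔C cannot be blocked by any observed set — no back-door set.
No mediator lies on a directed G→…→C path.
Neither criterion identifies P(C|do(G)) in this graph.

P(C|do(G)): not identifiable (no BD/FD set).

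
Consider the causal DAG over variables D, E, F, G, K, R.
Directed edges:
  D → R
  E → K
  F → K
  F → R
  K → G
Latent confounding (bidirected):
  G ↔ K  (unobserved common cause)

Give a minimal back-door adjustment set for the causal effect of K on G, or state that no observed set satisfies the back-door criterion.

desc(K)\{K}={G}; candidates ⊆ {D,E,F,R}.
K↔G: latent back-door arc(s) into K.
size 0: {}; under {} K still reaches {E,F,G,R} ∋ G.
size 1: {D}, {E}, {F} …(+1); under {D} K still reaches {E,F,G,R} ∋ G.
size 2: {D,E}, {D,F}, {D,R} …(+3); under {D,E} K still reaches {F,G,R} ∋ G.
K↔G cannot be blocked by any observed set — no back-door set.

K→G: no observed back-door set.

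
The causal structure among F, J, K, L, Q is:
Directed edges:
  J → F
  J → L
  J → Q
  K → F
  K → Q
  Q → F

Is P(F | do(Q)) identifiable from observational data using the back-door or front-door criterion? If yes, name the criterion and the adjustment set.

desc(Q)\{Q}={F}; candidates ⊆ {J,K,L}.
size 0: {}; under {} Q still reaches {F,J,K,L} ∋ F.
size 1: {J}, {K}, {L}; under {J} Q still reaches {F,K} ∋ F.
{J,K}: Q⊥F given {J,K} in G with Q→· removed — back-door holds.
P(F|do(Q)) = Σ_{J,K} P(F|Q,J,K)·P(J,K).

P(F|do(Q)): backdoor, adjust for {J, K}.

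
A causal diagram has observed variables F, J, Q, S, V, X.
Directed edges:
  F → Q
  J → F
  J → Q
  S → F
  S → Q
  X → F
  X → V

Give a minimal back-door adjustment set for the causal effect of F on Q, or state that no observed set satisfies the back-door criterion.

desc(F)\{F}={Q}; candidates ⊆ {J,S,V,X}.
size 0: {}; under {} F still reaches {J,Q,S,V,X} ∋ Q.
size 1: {J}, {S}, {V} …(+1); under {J} F still reaches {Q,S,V,X} ∋ Q.
{J,S}: F⊥Q given {J,S} in G with F→· removed — back-door holds.

F→Q: minimal back-door set {J, S}.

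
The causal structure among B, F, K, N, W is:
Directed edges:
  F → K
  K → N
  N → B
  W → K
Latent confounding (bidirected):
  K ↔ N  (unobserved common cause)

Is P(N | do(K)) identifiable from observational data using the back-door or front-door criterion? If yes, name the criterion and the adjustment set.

P(N|do(K)): not identifiable (no BD/FD set).

desc(K)\{K}={B,N}; candidates ⊆ {F,W}.
K↔N: latent back-door arc(s) into K.
size 0: {}; under {} K still reaches {B,F,N,W} ∋ N.
size 1: {F}, {W}; under {F} K still reaches {B,N,W} ∋ N.
size 2: {F,W}; under {F,W} K still reaches {B,N} ∋ N.
K↔N cannot be blocked by any observed set — no back-door set.
No mediator lies on a directed K→…→N path.
Neither criterion identifies P(N|do(K)) in this graph.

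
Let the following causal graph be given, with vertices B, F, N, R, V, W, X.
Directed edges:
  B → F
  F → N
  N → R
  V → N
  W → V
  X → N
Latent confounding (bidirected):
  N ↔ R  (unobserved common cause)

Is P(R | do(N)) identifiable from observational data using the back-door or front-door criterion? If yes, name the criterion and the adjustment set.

desc(N)\{N}={R}; candidates ⊆ {B,F,V,W,X}.
N↔R: latent back-door arc(s) into N.
size 0: {}; under {} N still reaches {B,F,R,V,W,X} ∋ R.
size 1: {B}, {F}, {V} …(+2); under {B} N still reaches {F,R,V,W,X} ∋ R.
size 2: {B,F}, {B,V}, {B,W} …(+7); under {B,F} N still reaches {R,V,W,X} ∋ R.
N↔R cannot be blocked by any observed set — no back-door set.
No mediator lies on a directed N→…→R path.
Neither criterion identifies P(R|do(N)) in this graph.

P(R|do(N)): not identifiable (no BD/FD set).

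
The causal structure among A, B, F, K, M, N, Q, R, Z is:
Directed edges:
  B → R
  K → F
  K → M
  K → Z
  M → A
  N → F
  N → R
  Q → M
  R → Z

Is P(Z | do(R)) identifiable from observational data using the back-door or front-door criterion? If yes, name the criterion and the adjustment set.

P(Z|do(R)): backdoor, adjust for ∅.

desc(R)\{R}={Z}; candidates ⊆ {A,B,F,K,M,N,Q}.
∅: R⊥Z given ∅ in G with R→· removed — back-door holds.
P(Z|do(R)) = P(Z|R) — no adjustment needed.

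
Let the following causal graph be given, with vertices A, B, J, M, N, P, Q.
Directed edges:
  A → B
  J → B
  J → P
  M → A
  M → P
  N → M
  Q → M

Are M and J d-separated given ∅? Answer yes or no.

Yes — M ⊥ J | ∅.

Bayes-Ball from M | ∅ reaches {A,B,N,P,Q}.
J ∉ reach(M|∅) ⇒ M ⊥ J | ∅.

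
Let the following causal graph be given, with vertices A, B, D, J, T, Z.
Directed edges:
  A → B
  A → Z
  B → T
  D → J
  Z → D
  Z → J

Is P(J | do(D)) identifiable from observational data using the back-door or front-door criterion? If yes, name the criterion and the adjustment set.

P(J|do(D)): backdoor, adjust for {Z}.

desc(D)\{D}={J}; candidates ⊆ {A,B,T,Z}.
size 0: {}; under {} D still reaches {A,B,J,T,Z} ∋ J.
{Z}: D⊥J given {Z} in G with D→· removed — back-door holds.
P(J|do(D)) = Σ_{Z} P(J|D,Z)·P(Z).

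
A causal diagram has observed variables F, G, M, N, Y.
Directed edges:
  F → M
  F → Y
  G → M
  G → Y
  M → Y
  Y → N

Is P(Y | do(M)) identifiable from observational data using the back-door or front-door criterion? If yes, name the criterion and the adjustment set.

desc(M)\{M}={N,Y}; candidates ⊆ {F,G}.
size 0: {}; under {} M still reaches {F,G,N,Y} ∋ Y.
size 1: {F}, {G}; under {F} M still reaches {G,N,Y} ∋ Y.
{F,G}: M⊥Y given {F,G} in G with M→· removed — back-door holds.
P(Y|do(M)) = Σ_{F,G} P(Y|M,F,G)·P(F,G).

P(Y|do(M)): backdoor, adjust for {F, G}.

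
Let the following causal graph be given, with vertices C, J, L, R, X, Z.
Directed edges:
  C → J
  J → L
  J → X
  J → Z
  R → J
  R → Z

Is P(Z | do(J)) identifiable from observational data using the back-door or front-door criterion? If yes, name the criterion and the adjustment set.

desc(J)\{J}={L,X,Z}; candidates ⊆ {C,R}.
size 0: {}; under {} J still reaches {C,R,Z} ∋ Z.
{R}: J⊥Z given {R} in G with J→· removed — back-door holds.
P(Z|do(J)) = Σ_{R} P(Z|J,R)·P(R).

P(Z|do(J)): backdoor, adjust for {R}.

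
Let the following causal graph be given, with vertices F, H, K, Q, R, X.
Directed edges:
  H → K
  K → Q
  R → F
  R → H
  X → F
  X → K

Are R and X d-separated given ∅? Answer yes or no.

Yes — R ⊥ X | ∅.

Bayes-Ball from R | ∅ reaches {F,H,K,Q}.
X ∉ reach(R|∅) ⇒ R ⊥ X | ∅.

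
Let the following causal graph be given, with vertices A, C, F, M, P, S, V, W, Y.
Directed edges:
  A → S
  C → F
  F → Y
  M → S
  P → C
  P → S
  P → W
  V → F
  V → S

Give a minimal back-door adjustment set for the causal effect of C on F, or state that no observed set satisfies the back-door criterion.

desc(C)\{C}={F,Y}; candidates ⊆ {A,M,P,S,V,W}.
∅: C⊥F given ∅ in G with C→· removed — back-door holds.

C→F: minimal back-door set ∅.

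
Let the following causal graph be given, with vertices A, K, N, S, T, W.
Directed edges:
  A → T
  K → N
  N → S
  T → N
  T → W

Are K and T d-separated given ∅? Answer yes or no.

Yes — K ⊥ T | ∅.

Bayes-Ball from K | ∅ reaches {N,S}.
T ∉ reach(K|∅) ⇒ K ⊥ T | ∅.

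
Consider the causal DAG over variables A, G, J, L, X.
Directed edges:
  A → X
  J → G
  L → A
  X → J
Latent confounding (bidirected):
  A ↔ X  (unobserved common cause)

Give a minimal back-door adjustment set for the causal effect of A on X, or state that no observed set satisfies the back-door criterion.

A→X: no observed back-door set.

desc(A)\{A}={G,J,X}; candidates ⊆ {L}.
A↔X: latent back-door arc(s) into A.
size 0: {}; under {} A still reaches {G,J,L,X} ∋ X.
size 1: {L}; under {L} A still reaches {G,J,X} ∋ X.
A↔X cannot be blocked by any observed set — no back-door set.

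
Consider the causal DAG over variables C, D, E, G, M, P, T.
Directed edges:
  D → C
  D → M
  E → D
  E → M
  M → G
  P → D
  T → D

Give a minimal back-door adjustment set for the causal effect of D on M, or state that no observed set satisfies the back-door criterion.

D→M: minimal back-door set {E}.

desc(D)\{D}={C,G,M}; candidates ⊆ {E,P,T}.
size 0: {}; under {} D still reaches {E,G,M,P,T} ∋ M.
{E}: D⊥M given {E} in G with D→· removed — back-door holds.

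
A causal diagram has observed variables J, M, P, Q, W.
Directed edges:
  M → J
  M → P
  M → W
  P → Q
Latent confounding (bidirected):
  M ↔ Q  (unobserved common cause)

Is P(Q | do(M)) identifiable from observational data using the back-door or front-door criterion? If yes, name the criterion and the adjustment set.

desc(M)\{M}={J,P,Q,W}; candidates ⊆ {—}.
M↔Q: latent back-door arc(s) into M.
size 0: {}; under {} M still reaches {Q} ∋ Q.
M↔Q cannot be blocked by any observed set — no back-door set.
{P}: (i) intercepts every directed M→Q path; (ii) no back-door M→{P}; (iii) {M} blocks every back-door {P}→Q. Front-door holds.
P(Q|do(M)) = Σ_{P} P(P|M) Σ_{M'} P(Q|P,M')P(M').

P(Q|do(M)): frontdoor, adjust for {P}.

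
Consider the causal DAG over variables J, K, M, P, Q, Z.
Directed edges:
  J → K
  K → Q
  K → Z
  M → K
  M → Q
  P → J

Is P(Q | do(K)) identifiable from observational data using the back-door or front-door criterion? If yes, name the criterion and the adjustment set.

P(Q|do(K)): backdoor, adjust for {M}.

desc(K)\{K}={Q,Z}; candidates ⊆ {J,M,P}.
size 0: {}; under {} K still reaches {J,M,P,Q} ∋ Q.
{M}: K⊥Q given {M} in G with K→· removed — back-door holds.
P(Q|do(K)) = Σ_{M} P(Q|K,M)·P(M).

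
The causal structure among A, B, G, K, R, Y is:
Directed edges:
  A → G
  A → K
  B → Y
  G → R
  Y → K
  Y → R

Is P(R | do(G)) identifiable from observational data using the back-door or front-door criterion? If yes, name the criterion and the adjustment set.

desc(G)\{G}={R}; candidates ⊆ {A,B,K,Y}.
∅: G⊥R given ∅ in G with G→· removed — back-door holds.
P(R|do(G)) = P(R|G) — no adjustment needed.

P(R|do(G)): backdoor, adjust for ∅.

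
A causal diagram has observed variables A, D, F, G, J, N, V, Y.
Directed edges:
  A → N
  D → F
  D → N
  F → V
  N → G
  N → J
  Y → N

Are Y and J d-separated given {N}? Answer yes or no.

Yes — Y ⊥ J | {N}.

Bayes-Ball from Y | {N} reaches {A,D,F,V}.
J ∉ reach(Y|{N}) ⇒ Y ⊥ J | {N}.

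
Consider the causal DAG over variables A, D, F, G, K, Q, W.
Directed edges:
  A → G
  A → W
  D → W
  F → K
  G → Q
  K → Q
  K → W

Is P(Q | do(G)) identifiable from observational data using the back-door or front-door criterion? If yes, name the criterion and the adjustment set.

P(Q|do(G)): backdoor, adjust for ∅.

desc(G)\{G}={Q}; candidates ⊆ {A,D,F,K,W}.
∅: G⊥Q given ∅ in G with G→· removed — back-door holds.
P(Q|do(G)) = P(Q|G) — no adjustment needed.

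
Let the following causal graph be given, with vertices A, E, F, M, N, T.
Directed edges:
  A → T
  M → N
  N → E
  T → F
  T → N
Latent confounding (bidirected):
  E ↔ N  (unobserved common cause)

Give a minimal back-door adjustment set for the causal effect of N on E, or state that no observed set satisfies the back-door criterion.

desc(N)\{N}={E}; candidates ⊆ {A,F,M,T}.
N↔E: latent back-door arc(s) into N.
size 0: {}; under {} N still reaches {A,E,F,M,T} ∋ E.
size 1: {A}, {F}, {M} …(+1); under {A} N still reaches {E,F,M,T} ∋ E.
size 2: {A,F}, {A,M}, {A,T} …(+3); under {A,F} N still reaches {E,M,T} ∋ E.
N↔E cannot be blocked by any observed set — no back-door set.

N→E: no observed back-door set.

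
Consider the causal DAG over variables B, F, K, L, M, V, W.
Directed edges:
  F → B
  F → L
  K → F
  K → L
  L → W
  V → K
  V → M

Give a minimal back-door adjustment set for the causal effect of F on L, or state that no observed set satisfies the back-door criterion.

F→L: minimal back-door set {K}.

desc(F)\{F}={B,L,W}; candidates ⊆ {K,M,V}.
size 0: {}; under {} F still reaches {K,L,M,V,W} ∋ L.
{K}: F⊥L given {K} in G with F→· removed — back-door holds.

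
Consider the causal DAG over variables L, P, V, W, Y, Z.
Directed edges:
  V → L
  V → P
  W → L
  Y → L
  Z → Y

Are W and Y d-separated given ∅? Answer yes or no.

Bayes-Ball from W | ∅ reaches {L}.
Y ∉ reach(W|∅) ⇒ W ⊥ Y | ∅.

Yes — W ⊥ Y | ∅.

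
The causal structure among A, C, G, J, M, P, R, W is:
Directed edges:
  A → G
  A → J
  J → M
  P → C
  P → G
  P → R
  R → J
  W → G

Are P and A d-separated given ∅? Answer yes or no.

Bayes-Ball from P | ∅ reaches {C,G,J,M,R}.
A ∉ reach(P|∅) ⇒ P ⊥ A | ∅.

Yes — P ⊥ A | ∅.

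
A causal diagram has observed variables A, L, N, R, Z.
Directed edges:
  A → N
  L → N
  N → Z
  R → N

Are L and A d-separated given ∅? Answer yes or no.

Yes — L ⊥ A | ∅.

Bayes-Ball from L | ∅ reaches {N,Z}.
A ∉ reach(L|∅) ⇒ L ⊥ A | ∅.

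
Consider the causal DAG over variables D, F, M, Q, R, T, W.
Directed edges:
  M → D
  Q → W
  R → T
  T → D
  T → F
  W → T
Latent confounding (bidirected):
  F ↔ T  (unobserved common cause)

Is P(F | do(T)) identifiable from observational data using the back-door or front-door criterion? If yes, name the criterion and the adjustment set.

P(F|do(T)): not identifiable (no BD/FD set).

desc(T)\{T}={D,F}; candidates ⊆ {M,Q,R,W}.
T↔F: latent back-door arc(s) into T.
size 0: {}; under {} T still reaches {F,Q,R,W} ∋ F.
size 1: {M}, {Q}, {R} …(+1); under {M} T still reaches {F,Q,R,W} ∋ F.
size 2: {M,Q}, {M,R}, {M,W} …(+3); under {M,Q} T still reaches {F,R,W} ∋ F.
T↔F cannot be blocked by any observed set — no back-door set.
No mediator lies on a directed T→…→F path.
Neither criterion identifies P(F|do(T)) in this graph.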